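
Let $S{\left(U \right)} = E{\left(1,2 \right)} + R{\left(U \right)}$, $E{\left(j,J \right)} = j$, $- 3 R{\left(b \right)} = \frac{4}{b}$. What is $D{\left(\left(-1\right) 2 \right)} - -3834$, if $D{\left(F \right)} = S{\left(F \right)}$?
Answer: $\frac{11507}{3} \approx 3835.7$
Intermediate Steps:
$R{\left(b \right)} = - \frac{4}{3 b}$ ($R{\left(b \right)} = - \frac{4 \frac{1}{b}}{3} = - \frac{4}{3 b}$)
$S{\left(U \right)} = 1 - \frac{4}{3 U}$
$D{\left(F \right)} = \frac{- \frac{4}{3} + F}{F}$
$D{\left(\left(-1\right) 2 \right)} - -3834 = \frac{- \frac{4}{3} - 2}{\left(-1\right) 2} - -3834 = \frac{- \frac{4}{3} - 2}{-2} + 3834 = \left(- \frac{1}{2}\right) \left(- \frac{10}{3}\right) + 3834 = \frac{5}{3} + 3834 = \frac{11507}{3}$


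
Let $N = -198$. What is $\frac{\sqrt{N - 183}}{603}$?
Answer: $\frac{i \sqrt{381}}{603} \approx 0.03237 i$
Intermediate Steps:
$\frac{\sqrt{N - 183}}{603} = \frac{\sqrt{-198 - 183}}{603} = \sqrt{-381} \cdot \frac{1}{603} = i \sqrt{381} \cdot \frac{1}{603} = \frac{i \sqrt{381}}{603}$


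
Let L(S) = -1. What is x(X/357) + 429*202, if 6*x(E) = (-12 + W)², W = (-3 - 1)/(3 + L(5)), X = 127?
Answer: 260072/3 ≈ 86691.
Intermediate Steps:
W = -2 (W = (-3 - 1)/(3 - 1) = -4/2 = -4*½ = -2)
x(E) = 98/3 (x(E) = (-12 - 2)²/6 = (⅙)*(-14)² = (⅙)*196 = 98/3)
x(X/357) + 429*202 = 98/3 + 429*202 = 98/3 + 86658 = 260072/3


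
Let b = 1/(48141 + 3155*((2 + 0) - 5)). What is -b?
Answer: -1/38676 ≈ -2.5856e-5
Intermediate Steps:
b = 1/38676 (b = 1/(48141 + 3155*(2 - 5)) = 1/(48141 + 3155*(-3)) = 1/(48141 - 9465) = 1/38676 ≈ 2.5856e-5)
-b = -1*1/38676 = -1/38676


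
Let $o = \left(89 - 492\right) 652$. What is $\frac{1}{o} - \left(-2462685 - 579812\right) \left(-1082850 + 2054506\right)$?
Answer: $\frac{776775174749948191}{262756} \approx 2.9563 \cdot 10^{12}$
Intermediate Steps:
$o = -262756$ ($o = \left(-403\right) 652 = -262756$)
$\frac{1}{o} - \left(-2462685 - 579812\right) \left(-1082850 + 2054506\right) = \frac{1}{-262756} - \left(-2462685 - 579812\right) \left(-1082850 + 2054506\right) = - \frac{1}{262756} - \left(-3042497\right) 971656 = - \frac{1}{262756} - -2956260465032 = - \frac{1}{262756} + 2956260465032 = \frac{776775174749948191}{262756}$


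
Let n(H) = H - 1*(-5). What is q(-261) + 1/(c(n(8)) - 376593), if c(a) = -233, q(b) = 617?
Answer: 232501641/376826 ≈ 617.00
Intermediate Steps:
n(H) = 5 + H (n(H) = H + 5 = 5 + H)
q(-261) + 1/(c(n(8)) - 376593) = 617 + 1/(-233 - 376593) = 617 + 1/(-376826) = 617 - 1/376826 = 232501641/376826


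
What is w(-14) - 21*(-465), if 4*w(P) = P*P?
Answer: 9814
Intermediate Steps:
w(P) = P**2/4 (w(P) = (P*P)/4 = P**2/4)
w(-14) - 21*(-465) = (1/4)*(-14)**2 - 21*(-465) = (1/4)*196 + 9765 = 49 + 9765 = 9814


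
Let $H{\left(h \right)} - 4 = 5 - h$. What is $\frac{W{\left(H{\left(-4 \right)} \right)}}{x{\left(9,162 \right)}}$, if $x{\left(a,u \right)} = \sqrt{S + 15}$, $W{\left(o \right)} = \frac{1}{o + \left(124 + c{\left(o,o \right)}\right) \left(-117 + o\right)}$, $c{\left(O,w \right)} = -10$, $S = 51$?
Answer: $- \frac{\sqrt{66}}{781638} \approx -1.0394 \cdot 10^{-5}$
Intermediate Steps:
$H{\left(h \right)} = 9 - h$ ($H{\left(h \right)} = 4 - \left(-5 + h\right) = 9 - h$)
$W{\left(o \right)} = \frac{1}{-13338 + 115 o}$ ($W{\left(o \right)} = \frac{1}{o + \left(124 - 10\right) \left(-117 + o\right)} = \frac{1}{o + 114 \left(-117 + o\right)} = \frac{1}{o + \left(-13338 + 114 o\right)} = \frac{1}{-13338 + 115 o}$)
$x{\left(a,u \right)} = \sqrt{66}$ ($x{\left(a,u \right)} = \sqrt{51 + 15} = \sqrt{66}$)
$\frac{W{\left(H{\left(-4 \right)} \right)}}{x{\left(9,162 \right)}} = \frac{1}{\left(-13338 + 115 \left(9 - -4\right)\right) \sqrt{66}} = \frac{\frac{1}{66} \sqrt{66}}{-13338 + 115 \left(9 + 4\right)} = \frac{\frac{1}{66} \sqrt{66}}{-13338 + 115 \cdot 13} = \frac{\frac{1}{66} \sqrt{66}}{-13338 + 1495} = \frac{\frac{1}{66} \sqrt{66}}{-11843} = - \frac{\frac{1}{66} \sqrt{66}}{11843} = - \frac{\sqrt{66}}{781638}$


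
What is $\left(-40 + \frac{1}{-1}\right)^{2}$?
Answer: $1681$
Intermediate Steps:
$\left(-40 + \frac{1}{-1}\right)^{2} = \left(-40 - 1\right)^{2} = \left(-41\right)^{2} = 1681$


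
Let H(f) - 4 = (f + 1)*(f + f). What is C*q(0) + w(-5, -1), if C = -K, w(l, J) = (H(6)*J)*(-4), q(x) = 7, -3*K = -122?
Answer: 202/3 ≈ 67.333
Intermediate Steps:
K = 122/3 (K = -⅓*(-122) = 122/3 ≈ 40.667)
H(f) = 4 + 2*f*(1 + f) (H(f) = 4 + (f + 1)*(f + f) = 4 + (1 + f)*(2*f) = 4 + 2*f*(1 + f))
w(l, J) = -352*J (w(l, J) = ((4 + 2*6 + 2*6²)*J)*(-4) = ((4 + 12 + 2*36)*J)*(-4) = ((4 + 12 + 72)*J)*(-4) = (88*J)*(-4) = -352*J)
C = -122/3 (C = -1*122/3 = -122/3 ≈ -40.667)
C*q(0) + w(-5, -1) = -122/3*7 - 352*(-1) = -854/3 + 352 = 202/3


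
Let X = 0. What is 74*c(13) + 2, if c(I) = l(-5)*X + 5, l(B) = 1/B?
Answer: 372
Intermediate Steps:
l(B) = 1/B
c(I) = 5 (c(I) = 0/(-5) + 5 = -1/5*0 + 5 = 0 + 5 = 5)
74*c(13) + 2 = 74*5 + 2 = 370 + 2 = 372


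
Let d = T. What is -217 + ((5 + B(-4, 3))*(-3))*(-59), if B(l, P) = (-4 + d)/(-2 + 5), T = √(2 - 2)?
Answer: 432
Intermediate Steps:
T = 0 (T = √0 = 0)
d = 0
B(l, P) = -4/3 (B(l, P) = (-4 + 0)/(-2 + 5) = -4/3)
-217 + ((5 + B(-4, 3))*(-3))*(-59) = -217 + ((5 - 4/3)*(-3))*(-59) = -217 + ((11/3)*(-3))*(-59) = -217 - 11*(-59) = -217 + 649 = 432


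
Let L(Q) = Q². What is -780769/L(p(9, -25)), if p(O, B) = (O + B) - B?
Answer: -780769/81 ≈ -9639.1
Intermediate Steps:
p(O, B) = O (p(O, B) = (B + O) - B = O)
-780769/L(p(9, -25)) = -780769/(9²) = -780769/81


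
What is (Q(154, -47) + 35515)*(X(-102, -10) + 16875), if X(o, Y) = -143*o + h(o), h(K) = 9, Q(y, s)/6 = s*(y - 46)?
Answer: 159206730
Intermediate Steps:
Q(y, s) = 6*s*(-46 + y) (Q(y, s) = 6*(s*(y - 46)) = 6*(s*(-46 + y)) = 6*s*(-46 + y))
X(o, Y) = 9 - 143*o (X(o, Y) = -143*o + 9 = 9 - 143*o)
(Q(154, -47) + 35515)*(X(-102, -10) + 16875) = (6*(-47)*(-46 + 154) + 35515)*((9 - 143*(-102)) + 16875) = (6*(-47)*108 + 35515)*((9 + 14586) + 16875) = (-30456 + 35515)*(14595 + 16875) = 5059*31470 = 159206730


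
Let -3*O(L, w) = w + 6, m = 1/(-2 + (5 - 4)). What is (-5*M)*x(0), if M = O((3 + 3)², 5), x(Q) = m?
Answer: -55/3 ≈ -18.333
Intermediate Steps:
m = -1 (m = 1/(-2 + 1) = 1/(-1) = -1)
x(Q) = -1
O(L, w) = -2 - w/3 (O(L, w) = -(w + 6)/3 = -(6 + w)/3 = -2 - w/3)
M = -11/3 (M = -2 - ⅓*5 = -2 - 5/3 = -11/3 ≈ -3.6667)
(-5*M)*x(0) = -5*(-11/3)*(-1) = (55/3)*(-1) = -55/3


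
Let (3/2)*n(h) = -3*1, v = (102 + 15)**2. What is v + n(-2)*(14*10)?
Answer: 13409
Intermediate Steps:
v = 13689 (v = 117**2 = 13689)
n(h) = -2 (n(h) = 2*(-3*1)/3 = (2/3)*(-3) = -2)
v + n(-2)*(14*10) = 13689 - 28*10 = 13689 - 2*140 = 13689 - 280 = 13409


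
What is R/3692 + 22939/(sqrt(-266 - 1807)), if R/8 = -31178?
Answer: -62356/923 - 22939*I*sqrt(2073)/2073 ≈ -67.558 - 503.82*I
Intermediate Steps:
R = -249424 (R = 8*(-31178) = -249424)
R/3692 + 22939/(sqrt(-266 - 1807)) = -249424/3692 + 22939/(sqrt(-266 - 1807)) = -249424*1/3692 + 22939/(sqrt(-2073)) = -62356/923 + 22939/((I*sqrt(2073))) = -62356/923 + 22939*(-I*sqrt(2073)/2073) = -62356/923 - 22939*I*sqrt(2073)/2073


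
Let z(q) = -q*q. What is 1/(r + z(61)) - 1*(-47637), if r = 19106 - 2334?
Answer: 621710488/13051 ≈ 47637.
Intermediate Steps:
r = 16772
z(q) = -q**2
1/(r + z(61)) - 1*(-47637) = 1/(16772 - 1*61**2) - 1*(-47637) = 1/(16772 - 1*3721) + 47637 = 1/(16772 - 3721) + 47637 = 1/13051 + 47637 = 621710488/13051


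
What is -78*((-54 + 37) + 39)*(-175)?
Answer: 300300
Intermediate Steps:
-78*((-54 + 37) + 39)*(-175) = -78*(-17 + 39)*(-175) = -78*22*(-175) = -1716*(-175) = 300300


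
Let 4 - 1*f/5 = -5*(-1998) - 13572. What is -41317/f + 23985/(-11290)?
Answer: -44825999/10121485 ≈ -4.4288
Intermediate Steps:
f = 17930 (f = 20 - 5*(-5*(-1998) - 13572) = 20 - 5*(9990 - 13572) = 20 - 5*(-3582) = 20 + 17910 = 17930)
-41317/f + 23985/(-11290) = -41317/17930 + 23985/(-11290) = -41317*1/17930 + 23985*(-1/11290) = -41317/17930 - 4797/2258 = -44825999/10121485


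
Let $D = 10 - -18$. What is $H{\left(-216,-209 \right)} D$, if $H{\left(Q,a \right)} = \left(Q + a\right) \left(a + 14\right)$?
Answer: $2320500$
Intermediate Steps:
$H{\left(Q,a \right)} = \left(14 + a\right) \left(Q + a\right)$ ($H{\left(Q,a \right)} = \left(Q + a\right) \left(14 + a\right) = \left(14 + a\right) \left(Q + a\right)$)
$D = 28$ ($D = 10 + 18 = 28$)
$H{\left(-216,-209 \right)} D = \left(\left(-209\right)^{2} + 14 \left(-216\right) + 14 \left(-209\right) - -45144\right) 28 = \left(43681 - 3024 - 2926 + 45144\right) 28 = 82875 \cdot 28 = 2320500$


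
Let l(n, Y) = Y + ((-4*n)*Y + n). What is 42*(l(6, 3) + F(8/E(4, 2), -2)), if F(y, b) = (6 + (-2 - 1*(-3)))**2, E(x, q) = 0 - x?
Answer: -588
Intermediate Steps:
E(x, q) = -x
l(n, Y) = Y + n - 4*Y*n (l(n, Y) = Y + (-4*Y*n + n) = Y + (n - 4*Y*n) = Y + n - 4*Y*n)
F(y, b) = 49 (F(y, b) = (6 + (-2 + 3))**2 = (6 + 1)**2 = 7**2 = 49)
42*(l(6, 3) + F(8/E(4, 2), -2)) = 42*((3 + 6 - 4*3*6) + 49) = 42*((3 + 6 - 72) + 49) = 42*(-63 + 49) = 42*(-14) = -588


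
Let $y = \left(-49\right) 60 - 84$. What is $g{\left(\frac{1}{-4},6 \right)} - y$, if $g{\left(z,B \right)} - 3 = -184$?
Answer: $2843$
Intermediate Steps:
$g{\left(z,B \right)} = -181$ ($g{\left(z,B \right)} = 3 - 184 = -181$)
$y = -3024$ ($y = -2940 - 84 = -3024$)
$g{\left(\frac{1}{-4},6 \right)} - y = -181 - -3024 = -181 + 3024 = 2843$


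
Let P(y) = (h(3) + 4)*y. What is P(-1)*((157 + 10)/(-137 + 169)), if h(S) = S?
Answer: -1169/32 ≈ -36.531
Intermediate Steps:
P(y) = 7*y (P(y) = (3 + 4)*y = 7*y)
P(-1)*((157 + 10)/(-137 + 169)) = (7*(-1))*((157 + 10)/(-137 + 169)) = -1169/32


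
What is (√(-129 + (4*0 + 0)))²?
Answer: -129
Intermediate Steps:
(√(-129 + (4*0 + 0)))² = (√(-129 + (0 + 0)))² = (√(-129 + 0))² = (√(-129))² = (I*√129)² = -129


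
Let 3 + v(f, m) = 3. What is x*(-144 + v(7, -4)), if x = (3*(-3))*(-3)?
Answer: -3888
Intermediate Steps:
x = 27 (x = -9*(-3) = 27)
v(f, m) = 0 (v(f, m) = -3 + 3 = 0)
x*(-144 + v(7, -4)) = 27*(-144 + 0) = 27*(-144) = -3888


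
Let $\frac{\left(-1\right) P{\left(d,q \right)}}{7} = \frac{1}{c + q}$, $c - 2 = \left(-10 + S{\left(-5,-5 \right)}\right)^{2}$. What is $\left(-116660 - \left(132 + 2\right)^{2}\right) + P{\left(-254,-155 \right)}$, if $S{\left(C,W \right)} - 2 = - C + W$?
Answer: $- \frac{11980817}{89} \approx -1.3462 \cdot 10^{5}$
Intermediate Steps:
$S{\left(C,W \right)} = 2 + W - C$ ($S{\left(C,W \right)} = 2 - \left(C - W\right) = 2 + W - C$)
$c = 66$ ($c = 2 + \left(-10 - -2\right)^{2} = 2 + \left(-10 + \left(2 - 5 + 5\right)\right)^{2} = 2 + \left(-10 + 2\right)^{2} = 2 + \left(-8\right)^{2} = 2 + 64 = 66$)
$P{\left(d,q \right)} = - \frac{7}{66 + q}$
$\left(-116660 - \left(132 + 2\right)^{2}\right) + P{\left(-254,-155 \right)} = \left(-116660 - \left(132 + 2\right)^{2}\right) - \frac{7}{66 - 155} = \left(-116660 - 134^{2}\right) - \frac{7}{-89} = \left(-116660 - 17956\right) - - \frac{7}{89} = \left(-116660 - 17956\right) + \frac{7}{89} = -134616 + \frac{7}{89} = - \frac{11980817}{89}$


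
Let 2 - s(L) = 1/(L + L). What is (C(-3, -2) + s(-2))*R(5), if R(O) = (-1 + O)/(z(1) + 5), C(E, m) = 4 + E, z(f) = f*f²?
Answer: 13/6 ≈ 2.1667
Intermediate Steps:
s(L) = 2 - 1/(2*L) (s(L) = 2 - 1/(L + L) = 2 - 1/(2*L))
z(f) = f³
R(O) = -⅙ + O/6 (R(O) = (-1 + O)/(1³ + 5) = (-1 + O)/(1 + 5) = (-1 + O)/6 = (-1 + O)*(⅙) = -⅙ + O/6)
(C(-3, -2) + s(-2))*R(5) = ((4 - 3) + (2 - ½/(-2)))*(-⅙ + (⅙)*5) = (1 + (2 - ½*(-½)))*(-⅙ + ⅚) = (1 + (2 + ¼))*(⅔) = (1 + 9/4)*(⅔) = (13/4)*(⅔) = 13/6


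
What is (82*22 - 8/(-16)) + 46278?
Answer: 96165/2 ≈ 48083.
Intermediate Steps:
(82*22 - 8/(-16)) + 46278 = (1804 - 8*(-1/16)) + 46278 = (1804 + ½) + 46278 = 3609/2 + 46278 = 96165/2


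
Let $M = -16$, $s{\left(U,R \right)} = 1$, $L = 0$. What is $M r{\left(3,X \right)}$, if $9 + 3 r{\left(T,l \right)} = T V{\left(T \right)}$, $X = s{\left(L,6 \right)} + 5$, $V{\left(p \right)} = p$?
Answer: $0$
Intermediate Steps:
$X = 6$ ($X = 1 + 5 = 6$)
$r{\left(T,l \right)} = -3 + \frac{T^{2}}{3}$ ($r{\left(T,l \right)} = -3 + \frac{T T}{3} = -3 + \frac{T^{2}}{3}$)
$M r{\left(3,X \right)} = - 16 \left(-3 + \frac{3^{2}}{3}\right) = - 16 \left(-3 + \frac{1}{3} \cdot 9\right) = - 16 \left(-3 + 3\right) = \left(-16\right) 0 = 0$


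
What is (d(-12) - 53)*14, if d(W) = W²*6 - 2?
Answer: 11326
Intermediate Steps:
d(W) = -2 + 6*W² (d(W) = 6*W² - 2 = -2 + 6*W²)
(d(-12) - 53)*14 = ((-2 + 6*(-12)²) - 53)*14 = ((-2 + 6*144) - 53)*14 = ((-2 + 864) - 53)*14 = (862 - 53)*14 = 809*14 = 11326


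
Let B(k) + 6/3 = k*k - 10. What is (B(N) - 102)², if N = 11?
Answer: 49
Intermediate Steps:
B(k) = -12 + k² (B(k) = -2 + (k*k - 10) = -2 + (k² - 10) = -2 + (-10 + k²) = -12 + k²)
(B(N) - 102)² = ((-12 + 11²) - 102)² = ((-12 + 121) - 102)² = (109 - 102)² = 7² = 49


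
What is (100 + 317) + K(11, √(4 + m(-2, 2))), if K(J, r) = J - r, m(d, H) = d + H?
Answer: 426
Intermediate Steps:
m(d, H) = H + d
(100 + 317) + K(11, √(4 + m(-2, 2))) = (100 + 317) + (11 - √(4 + (2 - 2))) = 417 + (11 - √(4 + 0)) = 417 + (11 - √4) = 417 + (11 - 1*2) = 417 + (11 - 2) = 417 + 9 = 426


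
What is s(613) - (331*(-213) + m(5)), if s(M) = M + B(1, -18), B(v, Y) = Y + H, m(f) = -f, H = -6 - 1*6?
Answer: 71091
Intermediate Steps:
H = -12 (H = -6 - 6 = -12)
B(v, Y) = -12 + Y (B(v, Y) = Y - 12 = -12 + Y)
s(M) = -30 + M (s(M) = M + (-12 - 18) = M - 30 = -30 + M)
s(613) - (331*(-213) + m(5)) = (-30 + 613) - (331*(-213) - 1*5) = 583 - (-70503 - 5) = 583 - 1*(-70508) = 583 + 70508 = 71091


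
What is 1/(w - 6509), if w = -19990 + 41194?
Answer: 1/14695 ≈ 6.8050e-5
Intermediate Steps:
w = 21204
1/(w - 6509) = 1/(21204 - 6509) = 1/14695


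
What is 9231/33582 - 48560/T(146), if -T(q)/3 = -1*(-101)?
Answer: 544512971/3391782 ≈ 160.54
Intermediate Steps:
T(q) = -303 (T(q) = -(-3)*(-101) = -3*101 = -303)
9231/33582 - 48560/T(146) = 9231/33582 - 48560/(-303) = 9231*(1/33582) - 48560*(-1/303) = 3077/11194 + 48560/303 = 544512971/3391782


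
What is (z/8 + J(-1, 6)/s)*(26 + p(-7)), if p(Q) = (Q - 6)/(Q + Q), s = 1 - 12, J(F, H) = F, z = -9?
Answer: -4901/176 ≈ -27.847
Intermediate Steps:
s = -11
p(Q) = (-6 + Q)/(2*Q) (p(Q) = (-6 + Q)/((2*Q)) = (-6 + Q)*(1/(2*Q)) = (-6 + Q)/(2*Q))
(z/8 + J(-1, 6)/s)*(26 + p(-7)) = (-9/8 - 1/(-11))*(26 + (½)*(-6 - 7)/(-7)) = (-9*⅛ - 1*(-1/11))*(26 + (½)*(-⅐)*(-13)) = (-9/8 + 1/11)*(26 + 13/14) = -91/88*377/14 = -4901/176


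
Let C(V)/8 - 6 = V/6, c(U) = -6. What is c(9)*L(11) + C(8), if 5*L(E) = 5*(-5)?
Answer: 266/3 ≈ 88.667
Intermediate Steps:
L(E) = -5 (L(E) = (5*(-5))/5 = (⅕)*(-25) = -5)
C(V) = 48 + 4*V/3 (C(V) = 48 + 8*(V/6) = 48 + 4*V/3)
c(9)*L(11) + C(8) = -6*(-5) + (48 + (4/3)*8) = 30 + (48 + 32/3) = 30 + 176/3 = 266/3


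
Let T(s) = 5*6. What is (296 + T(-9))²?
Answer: 106276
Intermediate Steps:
T(s) = 30
(296 + T(-9))² = (296 + 30)² = 326² = 106276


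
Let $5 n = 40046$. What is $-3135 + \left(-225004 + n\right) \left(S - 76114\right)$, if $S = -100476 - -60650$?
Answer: $25158373977$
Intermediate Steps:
$n = \frac{40046}{5}$ ($n = \frac{1}{5} \cdot 40046 = \frac{40046}{5} \approx 8009.2$)
$S = -39826$ ($S = -100476 + 60650 = -39826$)
$-3135 + \left(-225004 + n\right) \left(S - 76114\right) = -3135 + \left(-225004 + \frac{40046}{5}\right) \left(-39826 - 76114\right) = -3135 - -25158377112 = -3135 + 25158377112 = 25158373977$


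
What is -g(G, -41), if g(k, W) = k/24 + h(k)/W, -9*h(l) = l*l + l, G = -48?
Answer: -506/123 ≈ -4.1138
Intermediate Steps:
h(l) = -l/9 - l**2/9 (h(l) = -(l*l + l)/9 = -(l**2 + l)/9 = -(l + l**2)/9 = -l/9 - l**2/9)
g(k, W) = k/24 - k*(1 + k)/(9*W) (g(k, W) = k/24 + (-k*(1 + k)/9)/W = k*(1/24) - k*(1 + k)/(9*W) = k/24 - k*(1 + k)/(9*W))
-g(G, -41) = -(-48)*(-8 - 8*(-48) + 3*(-41))/(72*(-41)) = -(-48)*(-1)*(-8 + 384 - 123)/(72*41) = -(-48)*(-1)*253/(72*41) = -1*506/123 = -506/123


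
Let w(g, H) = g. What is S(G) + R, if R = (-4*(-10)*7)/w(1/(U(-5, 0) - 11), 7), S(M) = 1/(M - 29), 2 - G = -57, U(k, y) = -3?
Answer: -117599/30 ≈ -3920.0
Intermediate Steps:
G = 59 (G = 2 - 1*(-57) = 2 + 57 = 59)
S(M) = 1/(-29 + M)
R = -3920 (R = (-4*(-10)*7)/(1/(-3 - 11)) = (40*7)/(1/(-14)) = 280/(-1/14) = 280*(-14) = -3920)
S(G) + R = 1/(-29 + 59) - 3920 = 1/30 - 3920 = -117599/30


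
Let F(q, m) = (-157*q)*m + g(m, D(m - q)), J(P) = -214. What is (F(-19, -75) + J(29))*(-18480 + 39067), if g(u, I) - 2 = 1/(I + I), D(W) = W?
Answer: -73763059245/16 ≈ -4.6102e+9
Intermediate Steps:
g(u, I) = 2 + 1/(2*I) (g(u, I) = 2 + 1/(I + I) = 2 + 1/(2*I))
F(q, m) = 2 + 1/(2*(m - q)) - 157*m*q (F(q, m) = (-157*q)*m + (2 + 1/(2*(m - q))) = -157*m*q + (2 + 1/(2*(m - q))) = 2 + 1/(2*(m - q)) - 157*m*q)
(F(-19, -75) + J(29))*(-18480 + 39067) = ((1/2 + (2 - 157*(-75)*(-19))*(-75 - 1*(-19)))/(-75 - 1*(-19)) - 214)*(-18480 + 39067) = ((1/2 + (2 - 223725)*(-75 + 19))/(-75 + 19) - 214)*20587 = ((1/2 - 223723*(-56))/(-56) - 214)*20587 = (-(1/2 + 12528488)/56 - 214)*20587 = (-1/56*25056977/2 - 214)*20587 = (-25056977/112 - 214)*20587 = -25080945/112*20587 = -73763059245/16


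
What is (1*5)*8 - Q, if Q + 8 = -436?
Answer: 484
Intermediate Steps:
Q = -444 (Q = -8 - 436 = -444)
(1*5)*8 - Q = (1*5)*8 - 1*(-444) = 5*8 + 444 = 40 + 444 = 484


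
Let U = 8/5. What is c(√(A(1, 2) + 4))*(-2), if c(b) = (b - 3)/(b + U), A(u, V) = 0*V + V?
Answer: -270/43 + 115*√6/43 ≈ 0.27189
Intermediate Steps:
U = 8/5 (U = 8*(⅕) = 8/5 ≈ 1.6000)
A(u, V) = V (A(u, V) = 0 + V = V)
c(b) = (-3 + b)/(8/5 + b) (c(b) = (b - 3)/(b + 8/5) = (-3 + b)/(8/5 + b))
c(√(A(1, 2) + 4))*(-2) = (5*(-3 + √(2 + 4))/(8 + 5*√(2 + 4)))*(-2) = (5*(-3 + √6)/(8 + 5*√6))*(-2) = -10*(-3 + √6)/(8 + 5*√6)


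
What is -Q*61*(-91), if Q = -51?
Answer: -283101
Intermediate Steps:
-Q*61*(-91) = -(-51*61)*(-91) = -(-3111)*(-91) = -1*283101 = -283101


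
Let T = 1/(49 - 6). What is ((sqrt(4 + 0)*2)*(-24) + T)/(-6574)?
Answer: 4127/282682 ≈ 0.014599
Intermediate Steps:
T = 1/43 ≈ 0.023256
((sqrt(4 + 0)*2)*(-24) + T)/(-6574) = ((sqrt(4 + 0)*2)*(-24) + 1/43)/(-6574) = ((sqrt(4)*2)*(-24) + 1/43)*(-1/6574) = ((2*2)*(-24) + 1/43)*(-1/6574) = (4*(-24) + 1/43)*(-1/6574) = (-96 + 1/43)*(-1/6574) = -4127/43*(-1/6574) = 4127/282682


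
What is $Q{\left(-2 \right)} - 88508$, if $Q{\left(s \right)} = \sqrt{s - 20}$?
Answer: $-88508 + i \sqrt{22} \approx -88508.0 + 4.6904 i$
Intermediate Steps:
$Q{\left(s \right)} = \sqrt{-20 + s}$
$Q{\left(-2 \right)} - 88508 = \sqrt{-20 - 2} - 88508 = \sqrt{-22} - 88508 = i \sqrt{22} - 88508 = -88508 + i \sqrt{22}$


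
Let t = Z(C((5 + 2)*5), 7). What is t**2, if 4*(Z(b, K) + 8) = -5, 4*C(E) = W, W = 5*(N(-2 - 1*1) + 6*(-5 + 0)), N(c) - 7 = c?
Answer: 1369/16 ≈ 85.563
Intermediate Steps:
N(c) = 7 + c
W = -130 (W = 5*((7 + (-2 - 1*1)) + 6*(-5 + 0)) = 5*((7 + (-2 - 1)) + 6*(-5)) = 5*((7 - 3) - 30) = 5*(4 - 30) = 5*(-26) = -130)
C(E) = -65/2 (C(E) = (1/4)*(-130) = -65/2)
Z(b, K) = -37/4 (Z(b, K) = -8 + (1/4)*(-5) = -8 - 5/4 = -37/4)
t = -37/4 ≈ -9.2500
t**2 = (-37/4)**2 = 1369/16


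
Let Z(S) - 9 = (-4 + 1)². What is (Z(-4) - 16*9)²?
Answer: 15876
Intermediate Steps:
Z(S) = 18 (Z(S) = 9 + (-4 + 1)² = 9 + (-3)² = 9 + 9 = 18)
(Z(-4) - 16*9)² = (18 - 16*9)² = (18 - 144)² = (-126)² = 15876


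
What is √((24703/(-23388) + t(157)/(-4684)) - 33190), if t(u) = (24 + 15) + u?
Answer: I*√6223885432320219765/13693674 ≈ 182.18*I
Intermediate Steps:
t(u) = 39 + u
√((24703/(-23388) + t(157)/(-4684)) - 33190) = √((24703/(-23388) + (39 + 157)/(-4684)) - 33190) = √((24703*(-1/23388) + 196*(-1/4684)) - 33190) = √((-24703/23388 - 49/1171) - 33190) = √(-30073225/27387348 - 33190) = √(-909016153345/27387348) = I*√6223885432320219765/13693674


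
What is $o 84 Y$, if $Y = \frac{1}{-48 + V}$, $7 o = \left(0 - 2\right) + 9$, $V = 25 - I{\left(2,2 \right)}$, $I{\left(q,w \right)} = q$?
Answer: $- \frac{84}{25} \approx -3.36$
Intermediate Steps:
$V = 23$ ($V = 25 - 2 = 23$)
$o = 1$ ($o = \frac{\left(0 - 2\right) + 9}{7} = \frac{-2 + 9}{7} = \frac{1}{7} \cdot 7 = 1$)
$Y = - \frac{1}{25}$ ($Y = \frac{1}{-48 + 23} = \frac{1}{-25} = - \frac{1}{25} \approx -0.04$)
$o 84 Y = 1 \cdot 84 \left(- \frac{1}{25}\right) = 84 \left(- \frac{1}{25}\right) = - \frac{84}{25}$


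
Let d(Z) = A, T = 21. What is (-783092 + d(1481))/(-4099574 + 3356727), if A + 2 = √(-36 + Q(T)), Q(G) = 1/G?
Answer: 783094/742847 - I*√15855/15599787 ≈ 1.0542 - 8.0717e-6*I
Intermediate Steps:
A = -2 + I*√15855/21 (A = -2 + √(-36 + 1/21) = -2 + √(-755/21) = -2 + I*√15855/21 ≈ -2.0 + 5.996*I)
d(Z) = -2 + I*√15855/21
(-783092 + d(1481))/(-4099574 + 3356727) = (-783092 + (-2 + I*√15855/21))/(-4099574 + 3356727) = (-783094 + I*√15855/21)/(-742847) = (-783094 + I*√15855/21)*(-1/742847) = 783094/742847 - I*√15855/15599787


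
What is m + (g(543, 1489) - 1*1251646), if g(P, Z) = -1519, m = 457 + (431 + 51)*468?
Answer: -1027132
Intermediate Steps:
m = 226033 (m = 457 + 482*468 = 457 + 225576 = 226033)
m + (g(543, 1489) - 1*1251646) = 226033 + (-1519 - 1*1251646) = 226033 + (-1519 - 1251646) = 226033 - 1253165 = -1027132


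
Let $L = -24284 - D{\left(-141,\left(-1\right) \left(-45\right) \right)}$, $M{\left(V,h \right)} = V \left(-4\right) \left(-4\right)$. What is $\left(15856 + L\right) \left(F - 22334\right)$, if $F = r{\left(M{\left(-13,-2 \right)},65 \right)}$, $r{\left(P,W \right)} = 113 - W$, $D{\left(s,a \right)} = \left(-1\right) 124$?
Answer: $185062944$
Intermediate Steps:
$D{\left(s,a \right)} = -124$
$M{\left(V,h \right)} = 16 V$ ($M{\left(V,h \right)} = - 4 V \left(-4\right) = 16 V$)
$L = -24160$ ($L = -24284 - -124 = -24284 + 124 = -24160$)
$F = 48$ ($F = 113 - 65 = 48$)
$\left(15856 + L\right) \left(F - 22334\right) = \left(15856 - 24160\right) \left(48 - 22334\right) = \left(-8304\right) \left(-22286\right) = 185062944$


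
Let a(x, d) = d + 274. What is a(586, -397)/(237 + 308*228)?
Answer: -41/23487 ≈ -0.0017456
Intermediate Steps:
a(x, d) = 274 + d
a(586, -397)/(237 + 308*228) = (274 - 397)/(237 + 308*228) = -123/(237 + 70224) = -123/70461 = -123*1/70461 = -41/23487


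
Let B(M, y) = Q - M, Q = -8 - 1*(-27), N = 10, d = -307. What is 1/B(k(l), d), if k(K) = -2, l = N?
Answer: 1/21 ≈ 0.047619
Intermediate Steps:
l = 10
Q = 19 (Q = -8 + 27 = 19)
B(M, y) = 19 - M
1/B(k(l), d) = 1/(19 - 1*(-2)) = 1/(19 + 2) = 1/21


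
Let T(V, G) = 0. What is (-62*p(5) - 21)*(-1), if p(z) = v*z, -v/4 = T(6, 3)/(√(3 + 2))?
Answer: 21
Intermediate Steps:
v = 0 (v = -0/(√(3 + 2)) = -0/(√5) = -0*√5/5 = -4*0 = 0)
p(z) = 0 (p(z) = 0*z = 0)
(-62*p(5) - 21)*(-1) = (-62*0 - 21)*(-1) = (0 - 21)*(-1) = -21*(-1) = 21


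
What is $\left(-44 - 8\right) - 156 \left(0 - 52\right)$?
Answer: $8060$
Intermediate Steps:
$\left(-44 - 8\right) - 156 \left(0 - 52\right) = \left(-44 - 8\right) - -8112 = -52 + 8112 = 8060$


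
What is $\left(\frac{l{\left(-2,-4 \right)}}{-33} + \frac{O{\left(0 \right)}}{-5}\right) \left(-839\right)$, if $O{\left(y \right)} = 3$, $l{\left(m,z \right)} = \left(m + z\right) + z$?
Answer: $\frac{41111}{165} \approx 249.16$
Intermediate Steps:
$l{\left(m,z \right)} = m + 2 z$
$\left(\frac{l{\left(-2,-4 \right)}}{-33} + \frac{O{\left(0 \right)}}{-5}\right) \left(-839\right) = \left(\frac{-2 + 2 \left(-4\right)}{-33} + \frac{3}{-5}\right) \left(-839\right) = \left(\left(-2 - 8\right) \left(- \frac{1}{33}\right) + 3 \left(- \frac{1}{5}\right)\right) \left(-839\right) = \left(\left(-10\right) \left(- \frac{1}{33}\right) - \frac{3}{5}\right) \left(-839\right) = \left(\frac{10}{33} - \frac{3}{5}\right) \left(-839\right) = \left(- \frac{49}{165}\right) \left(-839\right) = \frac{41111}{165}$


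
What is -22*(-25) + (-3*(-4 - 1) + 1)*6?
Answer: 646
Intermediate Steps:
-22*(-25) + (-3*(-4 - 1) + 1)*6 = 550 + (-3*(-5) + 1)*6 = 550 + (15 + 1)*6 = 550 + 16*6 = 550 + 96 = 646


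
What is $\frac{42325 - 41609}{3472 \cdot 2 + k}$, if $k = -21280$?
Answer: $- \frac{179}{3584} \approx -0.049944$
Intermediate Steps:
$\frac{42325 - 41609}{3472 \cdot 2 + k} = \frac{42325 - 41609}{3472 \cdot 2 - 21280} = \frac{716}{6944 - 21280} = \frac{716}{-14336} = 716 \left(- \frac{1}{14336}\right) = - \frac{179}{3584}$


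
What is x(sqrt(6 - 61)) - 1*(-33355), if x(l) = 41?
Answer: 33396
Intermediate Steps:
x(sqrt(6 - 61)) - 1*(-33355) = 41 - 1*(-33355) = 41 + 33355 = 33396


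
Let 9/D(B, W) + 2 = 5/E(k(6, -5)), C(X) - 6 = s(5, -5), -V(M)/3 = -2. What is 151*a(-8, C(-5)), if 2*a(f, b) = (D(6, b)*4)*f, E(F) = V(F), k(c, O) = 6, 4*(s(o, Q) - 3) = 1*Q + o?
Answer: 130464/7 ≈ 18638.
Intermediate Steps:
s(o, Q) = 3 + Q/4 + o/4 (s(o, Q) = 3 + (1*Q + o)/4 = 3 + (Q + o)/4 = 3 + (Q/4 + o/4) = 3 + Q/4 + o/4)
V(M) = 6 (V(M) = -3*(-2) = 6)
E(F) = 6
C(X) = 9 (C(X) = 6 + (3 + (¼)*(-5) + (¼)*5) = 6 + (3 - 5/4 + 5/4) = 6 + 3 = 9)
D(B, W) = -54/7 (D(B, W) = 9/(-2 + 5/6) = 9/(-2 + 5*(⅙)) = 9/(-2 + ⅚) = 9/(-7/6) = 9*(-6/7) = -54/7)
a(f, b) = -108*f/7 (a(f, b) = ((-54/7*4)*f)/2 = (-216*f/7)/2 = -108*f/7)
151*a(-8, C(-5)) = 151*(-108/7*(-8)) = 151*(864/7) = 130464/7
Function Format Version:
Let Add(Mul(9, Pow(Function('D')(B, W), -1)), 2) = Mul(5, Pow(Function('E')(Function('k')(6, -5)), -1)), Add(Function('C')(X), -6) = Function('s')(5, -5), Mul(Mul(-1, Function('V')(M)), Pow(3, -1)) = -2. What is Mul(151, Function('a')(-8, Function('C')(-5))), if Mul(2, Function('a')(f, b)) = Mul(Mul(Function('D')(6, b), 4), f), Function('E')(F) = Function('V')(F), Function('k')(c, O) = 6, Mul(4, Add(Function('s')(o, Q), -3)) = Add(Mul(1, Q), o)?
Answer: Rational(130464, 7) ≈ 18638.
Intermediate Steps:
Function('s')(o, Q) = Add(3, Mul(Rational(1, 4), Q), Mul(Rational(1, 4), o)) (Function('s')(o, Q) = Add(3, Mul(Rational(1, 4), Add(Mul(1, Q), o))) = Add(3, Mul(Rational(1, 4), Add(Q, o))) = Add(3, Add(Mul(Rational(1, 4), Q), Mul(Rational(1, 4), o))) = Add(3, Mul(Rational(1, 4), Q), Mul(Rational(1, 4), o)))
Function('V')(M) = 6 (Function('V')(M) = Mul(-3, -2) = 6)
Function('E')(F) = 6
Function('C')(X) = 9 (Function('C')(X) = Add(6, Add(3, Mul(Rational(1, 4), -5), Mul(Rational(1, 4), 5))) = Add(6, Add(3, Rational(-5, 4), Rational(5, 4))) = Add(6, 3) = 9)
Function('D')(B, W) = Rational(-54, 7) (Function('D')(B, W) = Mul(9, Pow(Add(-2, Mul(5, Pow(6, -1))), -1)) = Mul(9, Pow(Add(-2, Mul(5, Rational(1, 6))), -1)) = Mul(9, Pow(Add(-2, Rational(5, 6)), -1)) = Mul(9, Pow(Rational(-7, 6), -1)) = Mul(9, Rational(-6, 7)) = Rational(-54, 7))
Function('a')(f, b) = Mul(Rational(-108, 7), f) (Function('a')(f, b) = Mul(Rational(1, 2), Mul(Mul(Rational(-54, 7), 4), f)) = Mul(Rational(1, 2), Mul(Rational(-216, 7), f)) = Mul(Rational(-108, 7), f))
Mul(151, Function('a')(-8, Function('C')(-5))) = Mul(151, Mul(Rational(-108, 7), -8)) = Mul(151, Rational(864, 7)) = Rational(130464, 7)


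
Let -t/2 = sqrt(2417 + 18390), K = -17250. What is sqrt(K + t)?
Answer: sqrt(-17250 - 2*sqrt(20807)) ≈ 132.43*I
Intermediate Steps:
t = -2*sqrt(20807) (t = -2*sqrt(2417 + 18390) = -2*sqrt(20807) ≈ -288.49)
sqrt(K + t) = sqrt(-17250 - 2*sqrt(20807))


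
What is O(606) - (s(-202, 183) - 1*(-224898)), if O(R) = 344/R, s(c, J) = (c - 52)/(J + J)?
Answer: -1385588805/6161 ≈ -2.2490e+5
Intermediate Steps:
s(c, J) = (-52 + c)/(2*J) (s(c, J) = (-52 + c)/((2*J)) = (-52 + c)*(1/(2*J)) = (-52 + c)/(2*J))
O(606) - (s(-202, 183) - 1*(-224898)) = 344/606 - ((½)*(-52 - 202)/183 - 1*(-224898)) = 344*(1/606) - ((½)*(1/183)*(-254) + 224898) = 172/303 - (-127/183 + 224898) = 172/303 - 1*41156207/183 = 172/303 - 41156207/183 = -1385588805/6161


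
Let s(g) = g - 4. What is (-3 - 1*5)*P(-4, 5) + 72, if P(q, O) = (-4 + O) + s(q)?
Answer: 128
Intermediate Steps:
s(g) = -4 + g
P(q, O) = -8 + O + q (P(q, O) = (-4 + O) + (-4 + q) = -8 + O + q)
(-3 - 1*5)*P(-4, 5) + 72 = (-3 - 1*5)*(-8 + 5 - 4) + 72 = (-3 - 5)*(-7) + 72 = -8*(-7) + 72 = 56 + 72 = 128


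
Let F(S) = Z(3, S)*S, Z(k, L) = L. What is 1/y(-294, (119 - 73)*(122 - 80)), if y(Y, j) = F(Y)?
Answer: 1/86436 ≈ 1.1569e-5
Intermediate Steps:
F(S) = S² (F(S) = S*S = S²)
y(Y, j) = Y²
1/y(-294, (119 - 73)*(122 - 80)) = 1/((-294)²) = 1/86436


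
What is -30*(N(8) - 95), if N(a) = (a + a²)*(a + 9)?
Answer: -33870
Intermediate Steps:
N(a) = (9 + a)*(a + a²) (N(a) = (a + a²)*(9 + a) = (9 + a)*(a + a²))
-30*(N(8) - 95) = -30*(8*(9 + 8² + 10*8) - 95) = -30*(8*(9 + 64 + 80) - 95) = -30*(8*153 - 95) = -30*(1224 - 95) = -30*1129 = -33870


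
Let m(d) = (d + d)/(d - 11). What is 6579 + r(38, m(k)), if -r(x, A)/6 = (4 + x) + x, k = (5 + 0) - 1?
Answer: 6099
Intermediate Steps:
k = 4 (k = 5 - 1 = 4)
m(d) = 2*d/(-11 + d) (m(d) = (2*d)/(-11 + d) = 2*d/(-11 + d))
r(x, A) = -24 - 12*x (r(x, A) = -6*((4 + x) + x) = -6*(4 + 2*x) = -24 - 12*x)
6579 + r(38, m(k)) = 6579 + (-24 - 12*38) = 6579 + (-24 - 456) = 6579 - 480 = 6099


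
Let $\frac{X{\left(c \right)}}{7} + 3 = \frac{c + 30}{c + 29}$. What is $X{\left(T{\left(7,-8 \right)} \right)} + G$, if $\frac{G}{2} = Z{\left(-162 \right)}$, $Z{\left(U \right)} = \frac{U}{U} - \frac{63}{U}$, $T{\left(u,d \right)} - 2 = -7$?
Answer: $- \frac{787}{72} \approx -10.931$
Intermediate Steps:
$T{\left(u,d \right)} = -5$ ($T{\left(u,d \right)} = 2 - 7 = -5$)
$X{\left(c \right)} = -21 + \frac{7 \left(30 + c\right)}{29 + c}$ ($X{\left(c \right)} = -21 + 7 \frac{c + 30}{c + 29} = -21 + 7 \frac{30 + c}{29 + c} = -21 + \frac{7 \left(30 + c\right)}{29 + c}$)
$Z{\left(U \right)} = 1 - \frac{63}{U}$
$G = \frac{25}{9}$ ($G = 2 \frac{-63 - 162}{-162} = 2 \left(\left(- \frac{1}{162}\right) \left(-225\right)\right) = 2 \cdot \frac{25}{18} = \frac{25}{9} \approx 2.7778$)
$X{\left(T{\left(7,-8 \right)} \right)} + G = \frac{7 \left(-57 - -10\right)}{29 - 5} + \frac{25}{9} = \frac{7 \left(-57 + 10\right)}{24} + \frac{25}{9} = 7 \cdot \frac{1}{24} \left(-47\right) + \frac{25}{9} = - \frac{329}{24} + \frac{25}{9} = - \frac{787}{72}$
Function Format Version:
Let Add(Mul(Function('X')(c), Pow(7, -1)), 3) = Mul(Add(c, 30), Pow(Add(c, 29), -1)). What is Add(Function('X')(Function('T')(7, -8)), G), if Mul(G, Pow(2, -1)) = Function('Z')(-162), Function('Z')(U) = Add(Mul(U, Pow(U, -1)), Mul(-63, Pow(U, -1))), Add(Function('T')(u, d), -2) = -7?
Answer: Rational(-787, 72) ≈ -10.931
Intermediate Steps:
Function('T')(u, d) = -5 (Function('T')(u, d) = Add(2, -7) = -5)
Function('X')(c) = Add(-21, Mul(7, Pow(Add(29, c), -1), Add(30, c))) (Function('X')(c) = Add(-21, Mul(7, Mul(Add(c, 30), Pow(Add(c, 29), -1)))) = Add(-21, Mul(7, Mul(Add(30, c), Pow(Add(29, c), -1)))) = Add(-21, Mul(7, Mul(Pow(Add(29, c), -1), Add(30, c)))) = Add(-21, Mul(7, Pow(Add(29, c), -1), Add(30, c))))
Function('Z')(U) = Add(1, Mul(-63, Pow(U, -1)))
G = Rational(25, 9) (G = Mul(2, Mul(Pow(-162, -1), Add(-63, -162))) = Mul(2, Mul(Rational(-1, 162), -225)) = Mul(2, Rational(25, 18)) = Rational(25, 9) ≈ 2.7778)
Add(Function('X')(Function('T')(7, -8)), G) = Add(Mul(7, Pow(Add(29, -5), -1), Add(-57, Mul(-2, -5))), Rational(25, 9)) = Add(Mul(7, Pow(24, -1), Add(-57, 10)), Rational(25, 9)) = Add(Mul(7, Rational(1, 24), -47), Rational(25, 9)) = Add(Rational(-329, 24), Rational(25, 9)) = Rational(-787, 72)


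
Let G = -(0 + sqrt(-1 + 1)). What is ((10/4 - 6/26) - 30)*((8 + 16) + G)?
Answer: -8652/13 ≈ -665.54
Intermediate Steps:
G = 0 (G = -(0 + sqrt(0)) = -(0 + 0) = -1*0 = 0)
((10/4 - 6/26) - 30)*((8 + 16) + G) = ((10/4 - 6/26) - 30)*((8 + 16) + 0) = ((10*(1/4) - 6*1/26) - 30)*(24 + 0) = ((5/2 - 3/13) - 30)*24 = (59/26 - 30)*24 = -721/26*24 = -8652/13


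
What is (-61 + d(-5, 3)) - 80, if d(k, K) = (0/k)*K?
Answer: -141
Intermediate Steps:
d(k, K) = 0 (d(k, K) = 0*K = 0)
(-61 + d(-5, 3)) - 80 = (-61 + 0) - 80 = -61 - 80 = -141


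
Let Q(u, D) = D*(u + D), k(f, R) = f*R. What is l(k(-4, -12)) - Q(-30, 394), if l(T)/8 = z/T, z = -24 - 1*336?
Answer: -143476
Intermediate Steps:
k(f, R) = R*f
z = -360 (z = -24 - 336 = -360)
l(T) = -2880/T (l(T) = 8*(-360/T) = -2880/T)
Q(u, D) = D*(D + u)
l(k(-4, -12)) - Q(-30, 394) = -2880/((-12*(-4))) - 394*(394 - 30) = -2880/48 - 394*364 = -2880*1/48 - 1*143416 = -60 - 143416 = -143476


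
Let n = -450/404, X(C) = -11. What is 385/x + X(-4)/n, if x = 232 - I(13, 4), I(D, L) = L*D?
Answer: 10813/900 ≈ 12.014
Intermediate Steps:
n = -225/202 (n = -450*1/404 = -225/202 ≈ -1.1139)
I(D, L) = D*L
x = 180 (x = 232 - 13*4 = 232 - 1*52 = 232 - 52 = 180)
385/x + X(-4)/n = 385/180 - 11/(-225/202) = 385*(1/180) - 11*(-202/225) = 77/36 + 2222/225 = 10813/900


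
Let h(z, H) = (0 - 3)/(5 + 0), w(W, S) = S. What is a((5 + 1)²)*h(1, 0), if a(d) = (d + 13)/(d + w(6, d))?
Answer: -49/120 ≈ -0.40833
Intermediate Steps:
h(z, H) = -⅗ (h(z, H) = -3/5 = -3*⅕ = -⅗)
a(d) = (13 + d)/(2*d) (a(d) = (d + 13)/(d + d) = (13 + d)/((2*d)) = (13 + d)*(1/(2*d)) = (13 + d)/(2*d))
a((5 + 1)²)*h(1, 0) = ((13 + (5 + 1)²)/(2*((5 + 1)²)))*(-⅗) = ((13 + 6²)/(2*(6²)))*(-⅗) = ((½)*(13 + 36)/36)*(-⅗) = ((½)*(1/36)*49)*(-⅗) = (49/72)*(-⅗) = -49/120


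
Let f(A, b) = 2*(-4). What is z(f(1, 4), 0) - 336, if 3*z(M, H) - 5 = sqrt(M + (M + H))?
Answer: -1003/3 + 4*I/3 ≈ -334.33 + 1.3333*I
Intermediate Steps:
f(A, b) = -8
z(M, H) = 5/3 + sqrt(H + 2*M)/3 (z(M, H) = 5/3 + sqrt(M + (M + H))/3 = 5/3 + sqrt(M + (H + M))/3 = 5/3 + sqrt(H + 2*M)/3)
z(f(1, 4), 0) - 336 = (5/3 + sqrt(0 + 2*(-8))/3) - 336 = (5/3 + sqrt(0 - 16)/3) - 336 = (5/3 + sqrt(-16)/3) - 336 = (5/3 + (4*I)/3) - 336 = (5/3 + 4*I/3) - 336 = -1003/3 + 4*I/3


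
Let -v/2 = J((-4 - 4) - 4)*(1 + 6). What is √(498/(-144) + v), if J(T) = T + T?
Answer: √47886/12 ≈ 18.236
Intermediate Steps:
J(T) = 2*T
v = 336 (v = -2*2*((-4 - 4) - 4)*(1 + 6) = -2*2*(-8 - 4)*7 = -2*2*(-12)*7 = -(-48)*7 = -2*(-168) = 336)
√(498/(-144) + v) = √(498/(-144) + 336) = √(498*(-1/144) + 336) = √(-83/24 + 336) = √(7981/24) = √47886/12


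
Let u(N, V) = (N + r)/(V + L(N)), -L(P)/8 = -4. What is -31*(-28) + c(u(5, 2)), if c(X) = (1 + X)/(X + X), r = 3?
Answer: 6965/8 ≈ 870.63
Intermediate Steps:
L(P) = 32 (L(P) = -8*(-4) = 32)
u(N, V) = (3 + N)/(32 + V) (u(N, V) = (N + 3)/(V + 32) = (3 + N)/(32 + V))
c(X) = (1 + X)/(2*X) (c(X) = (1 + X)/((2*X)) = (1 + X)*(1/(2*X)) = (1 + X)/(2*X))
-31*(-28) + c(u(5, 2)) = -31*(-28) + (1 + (3 + 5)/(32 + 2))/(2*(((3 + 5)/(32 + 2)))) = 868 + (1 + 8/34)/(2*((8/34))) = 868 + (1 + (1/34)*8)/(2*(((1/34)*8))) = 868 + (1 + 4/17)/(2*(4/17)) = 868 + (1/2)*(17/4)*(21/17) = 868 + 21/8 = 6965/8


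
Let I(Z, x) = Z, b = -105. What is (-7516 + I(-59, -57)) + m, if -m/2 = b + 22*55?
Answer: -9785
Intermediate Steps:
m = -2210 (m = -2*(-105 + 22*55) = -2*(-105 + 1210) = -2*1105 = -2210)
(-7516 + I(-59, -57)) + m = (-7516 - 59) - 2210 = -7575 - 2210 = -9785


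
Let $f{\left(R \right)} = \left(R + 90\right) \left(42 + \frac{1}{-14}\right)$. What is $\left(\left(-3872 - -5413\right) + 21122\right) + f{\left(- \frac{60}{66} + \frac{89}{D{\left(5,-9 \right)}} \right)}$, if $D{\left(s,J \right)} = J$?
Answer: $\frac{36013585}{1386} \approx 25984.0$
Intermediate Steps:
$f{\left(R \right)} = \frac{26415}{7} + \frac{587 R}{14}$ ($f{\left(R \right)} = \left(90 + R\right) \left(42 - \frac{1}{14}\right) = \left(90 + R\right) \frac{587}{14} = \frac{26415}{7} + \frac{587 R}{14}$)
$\left(\left(-3872 - -5413\right) + 21122\right) + f{\left(- \frac{60}{66} + \frac{89}{D{\left(5,-9 \right)}} \right)} = \left(\left(-3872 - -5413\right) + 21122\right) + \left(\frac{26415}{7} + \frac{587 \left(- \frac{60}{66} + \frac{89}{-9}\right)}{14}\right) = \left(\left(-3872 + 5413\right) + 21122\right) + \left(\frac{26415}{7} + \frac{587 \left(\left(-60\right) \frac{1}{66} + 89 \left(- \frac{1}{9}\right)\right)}{14}\right) = \left(1541 + 21122\right) + \left(\frac{26415}{7} + \frac{587 \left(- \frac{10}{11} - \frac{89}{9}\right)}{14}\right) = 22663 + \left(\frac{26415}{7} + \frac{587}{14} \left(- \frac{1069}{99}\right)\right) = 22663 + \left(\frac{26415}{7} - \frac{627503}{1386}\right) = 22663 + \frac{4602667}{1386} = \frac{36013585}{1386}$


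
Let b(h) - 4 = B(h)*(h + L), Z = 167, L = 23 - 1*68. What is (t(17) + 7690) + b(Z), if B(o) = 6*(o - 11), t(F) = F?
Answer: 121903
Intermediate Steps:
L = -45 (L = 23 - 68 = -45)
B(o) = -66 + 6*o (B(o) = 6*(-11 + o) = -66 + 6*o)
b(h) = 4 + (-66 + 6*h)*(-45 + h) (b(h) = 4 + (-66 + 6*h)*(h - 45) = 4 + (-66 + 6*h)*(-45 + h))
(t(17) + 7690) + b(Z) = (17 + 7690) + (2974 - 336*167 + 6*167²) = 7707 + (2974 - 56112 + 6*27889) = 7707 + (2974 - 56112 + 167334) = 7707 + 114196 = 121903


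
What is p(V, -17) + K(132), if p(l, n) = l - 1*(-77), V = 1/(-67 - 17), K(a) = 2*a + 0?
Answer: 28643/84 ≈ 340.99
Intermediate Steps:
K(a) = 2*a
V = -1/84 (V = 1/(-84) = -1/84 ≈ -0.011905)
p(l, n) = 77 + l (p(l, n) = l + 77 = 77 + l)
p(V, -17) + K(132) = (77 - 1/84) + 2*132 = 6467/84 + 264 = 28643/84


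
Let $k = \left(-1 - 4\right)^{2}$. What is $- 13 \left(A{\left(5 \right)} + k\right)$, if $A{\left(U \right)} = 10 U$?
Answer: $-975$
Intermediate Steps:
$k = 25$ ($k = \left(-5\right)^{2} = 25$)
$- 13 \left(A{\left(5 \right)} + k\right) = - 13 \left(10 \cdot 5 + 25\right) = - 13 \left(50 + 25\right) = \left(-13\right) 75 = -975$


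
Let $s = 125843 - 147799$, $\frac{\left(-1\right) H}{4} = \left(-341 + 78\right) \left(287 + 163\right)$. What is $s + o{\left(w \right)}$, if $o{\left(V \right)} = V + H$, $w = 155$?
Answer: $451599$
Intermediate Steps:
$H = 473400$ ($H = - 4 \left(-341 + 78\right) \left(287 + 163\right) = - 4 \left(\left(-263\right) 450\right) = \left(-4\right) \left(-118350\right) = 473400$)
$o{\left(V \right)} = 473400 + V$ ($o{\left(V \right)} = V + 473400 = 473400 + V$)
$s = -21956$ ($s = 125843 - 147799 = -21956$)
$s + o{\left(w \right)} = -21956 + \left(473400 + 155\right) = -21956 + 473555 = 451599$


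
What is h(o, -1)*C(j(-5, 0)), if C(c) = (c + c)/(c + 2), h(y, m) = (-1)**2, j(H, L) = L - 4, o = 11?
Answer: 4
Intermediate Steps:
j(H, L) = -4 + L
h(y, m) = 1
C(c) = 2*c/(2 + c) (C(c) = (2*c)/(2 + c) = 2*c/(2 + c))
h(o, -1)*C(j(-5, 0)) = 1*(2*(-4 + 0)/(2 + (-4 + 0))) = 1*(2*(-4)/(2 - 4)) = 1*(2*(-4)/(-2)) = 1*(2*(-4)*(-1/2)) = 1*4 = 4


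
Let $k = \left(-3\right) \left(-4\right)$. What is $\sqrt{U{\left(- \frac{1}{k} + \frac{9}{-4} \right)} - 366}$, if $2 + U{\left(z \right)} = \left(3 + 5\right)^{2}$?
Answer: $4 i \sqrt{19} \approx 17.436 i$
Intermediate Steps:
$k = 12$
$U{\left(z \right)} = 62$ ($U{\left(z \right)} = -2 + \left(3 + 5\right)^{2} = -2 + 8^{2} = -2 + 64 = 62$)
$\sqrt{U{\left(- \frac{1}{k} + \frac{9}{-4} \right)} - 366} = \sqrt{62 - 366} = \sqrt{-304} = 4 i \sqrt{19}$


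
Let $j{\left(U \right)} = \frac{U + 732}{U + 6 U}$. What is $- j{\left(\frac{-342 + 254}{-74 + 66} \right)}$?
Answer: $- \frac{743}{77} \approx -9.6494$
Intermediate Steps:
$j{\left(U \right)} = \frac{732 + U}{7 U}$
$- j{\left(\frac{-342 + 254}{-74 + 66} \right)} = - \frac{732 + \frac{-342 + 254}{-74 + 66}}{7 \frac{-342 + 254}{-74 + 66}} = - \frac{732 - \frac{88}{-8}}{7 \left(- \frac{88}{-8}\right)} = - \frac{732 - -11}{7 \left(\left(-88\right) \left(- \frac{1}{8}\right)\right)} = - \frac{732 + 11}{7 \cdot 11} = - \frac{743}{7 \cdot 11} = \left(-1\right) \frac{743}{77} = - \frac{743}{77}$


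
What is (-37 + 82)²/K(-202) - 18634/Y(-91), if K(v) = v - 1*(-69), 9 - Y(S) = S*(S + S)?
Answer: -31041503/2201549 ≈ -14.100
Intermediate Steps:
Y(S) = 9 - 2*S² (Y(S) = 9 - S*(S + S) = 9 - S*2*S = 9 - 2*S²)
K(v) = 69 + v (K(v) = v + 69 = 69 + v)
(-37 + 82)²/K(-202) - 18634/Y(-91) = (-37 + 82)²/(69 - 202) - 18634/(9 - 2*(-91)²) = 45²/(-133) - 18634/(9 - 2*8281) = 2025*(-1/133) - 18634/(9 - 16562) = -2025/133 - 18634/(-16553) = -2025/133 - 18634*(-1/16553) = -2025/133 + 18634/16553 = -31041503/2201549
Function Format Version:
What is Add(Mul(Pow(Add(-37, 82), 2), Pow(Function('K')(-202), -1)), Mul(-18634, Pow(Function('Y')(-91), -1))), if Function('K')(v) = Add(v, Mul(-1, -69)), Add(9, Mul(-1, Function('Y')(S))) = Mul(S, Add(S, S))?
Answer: Rational(-31041503, 2201549) ≈ -14.100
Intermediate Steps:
Function('Y')(S) = Add(9, Mul(-2, Pow(S, 2))) (Function('Y')(S) = Add(9, Mul(-1, Mul(S, Add(S, S)))) = Add(9, Mul(-1, Mul(S, Mul(2, S)))) = Add(9, Mul(-1, Mul(2, Pow(S, 2)))) = Add(9, Mul(-2, Pow(S, 2))))
Function('K')(v) = Add(69, v) (Function('K')(v) = Add(v, 69) = Add(69, v))
Add(Mul(Pow(Add(-37, 82), 2), Pow(Function('K')(-202), -1)), Mul(-18634, Pow(Function('Y')(-91), -1))) = Add(Mul(Pow(Add(-37, 82), 2), Pow(Add(69, -202), -1)), Mul(-18634, Pow(Add(9, Mul(-2, Pow(-91, 2))), -1))) = Add(Mul(Pow(45, 2), Pow(-133, -1)), Mul(-18634, Pow(Add(9, Mul(-2, 8281)), -1))) = Add(Mul(2025, Rational(-1, 133)), Mul(-18634, Pow(Add(9, -16562), -1))) = Add(Rational(-2025, 133), Mul(-18634, Pow(-16553, -1))) = Add(Rational(-2025, 133), Mul(-18634, Rational(-1, 16553))) = Add(Rational(-2025, 133), Rational(18634, 16553)) = Rational(-31041503, 2201549)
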